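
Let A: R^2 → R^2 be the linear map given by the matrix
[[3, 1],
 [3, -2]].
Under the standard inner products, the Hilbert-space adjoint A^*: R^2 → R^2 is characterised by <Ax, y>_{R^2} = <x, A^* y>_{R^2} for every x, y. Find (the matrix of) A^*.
A^* = A^T =
[[3, 3],
 [1, -2]]

For real matrices with standard dot products, the defining identity <Ax, y> = <x, A^* y> gives (Ax)^T y = x^T (A^*) y, i.e. x^T A^T y = x^T (A^*) y. Since this holds for all x, y, we must have A^* = A^T. Therefore
A^* =
[[3, 3],
 [1, -2]].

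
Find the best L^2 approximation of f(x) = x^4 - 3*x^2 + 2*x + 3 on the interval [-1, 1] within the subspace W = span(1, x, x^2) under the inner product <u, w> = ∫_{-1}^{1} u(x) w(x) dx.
g(x) = -15*x^2/7 + 2*x + 102/35

The best approximation g ∈ W is the orthogonal projection of f onto W. Writing g = a_0 + a_1 x + a_2 x^2, the coefficients solve the normal equations G · a = b where
  G_{ij} = <φ_i, φ_j> and b_i = <f, φ_i>, with φ_0 = 1, φ_1 = x, φ_2 = x^2.
G =
  [2, 0, 2/3]
  [0, 2/3, 0]
  [2/3, 0, 2/5],
b = (22/5, 4/3, 38/35).
Solving gives a_0 = 102/35, a_1 = 2, a_2 = -15/7, so
  g(x) = -15*x^2/7 + 2*x + 102/35.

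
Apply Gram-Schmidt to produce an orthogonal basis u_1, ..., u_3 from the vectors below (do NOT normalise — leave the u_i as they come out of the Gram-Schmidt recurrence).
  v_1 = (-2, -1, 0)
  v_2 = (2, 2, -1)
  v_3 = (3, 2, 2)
Orthogonal basis:
  u_1 = (-2, -1, 0)
  u_2 = (-2/5, 4/5, -1)
  u_3 = (-5/9, 10/9, 10/9)

Apply the Gram-Schmidt recurrence
  u_1 = v_1
  u_i = v_i − Σ_{j<i} ((v_i · u_j) / (u_j · u_j)) · u_j.

Step by step this gives:
  u_1 = (-2, -1, 0)
  u_2 = (-2/5, 4/5, -1)
  u_3 = (-5/9, 10/9, 10/9)

Orthogonality check:
  u_2 · u_1 = 0 (should be 0)
  u_3 · u_1 = 0 (should be 0)
  u_3 · u_2 = 0 (should be 0)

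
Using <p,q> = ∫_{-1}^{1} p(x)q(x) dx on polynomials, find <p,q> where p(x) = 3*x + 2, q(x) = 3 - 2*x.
<p,q> = 8

Expand the product: p(x)·q(x) = -6*x^2 + 5*x + 6.
∫_{-1}^{1} of each monomial x^k gives [2/(k+1) if k even, 0 if k odd]. Integrating term-by-term (or equivalently evaluating the antiderivative F(x) = -2*x^3 + 5*x^2/2 + 6*x at the endpoints):
  F(1) − F(−1) = 13/2 − (-3/2) = 8.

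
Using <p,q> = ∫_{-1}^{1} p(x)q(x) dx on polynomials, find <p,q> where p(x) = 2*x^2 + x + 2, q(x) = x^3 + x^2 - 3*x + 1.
<p,q> = 88/15

Expand the product: p(x)·q(x) = 2*x^5 + 3*x^4 - 3*x^3 + x^2 - 5*x + 2.
∫_{-1}^{1} of each monomial x^k gives [2/(k+1) if k even, 0 if k odd]. Integrating term-by-term (or equivalently evaluating the antiderivative F(x) = x^6/3 + 3*x^5/5 - 3*x^4/4 + x^3/3 - 5*x^2/2 + 2*x at the endpoints):
  F(1) − F(−1) = 1/60 − (-117/20) = 88/15.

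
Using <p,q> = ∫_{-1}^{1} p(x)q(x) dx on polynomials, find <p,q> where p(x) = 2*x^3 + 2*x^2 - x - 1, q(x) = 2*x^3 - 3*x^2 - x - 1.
<p,q> = 10/21

Expand the product: p(x)·q(x) = 4*x^6 - 2*x^5 - 10*x^4 - 3*x^3 + 2*x^2 + 2*x + 1.
∫_{-1}^{1} of each monomial x^k gives [2/(k+1) if k even, 0 if k odd]. Integrating term-by-term (or equivalently evaluating the antiderivative F(x) = 4*x^7/7 - x^6/3 - 2*x^5 - 3*x^4/4 + 2*x^3/3 + x^2 + x at the endpoints):
  F(1) − F(−1) = 13/84 − (-9/28) = 10/21.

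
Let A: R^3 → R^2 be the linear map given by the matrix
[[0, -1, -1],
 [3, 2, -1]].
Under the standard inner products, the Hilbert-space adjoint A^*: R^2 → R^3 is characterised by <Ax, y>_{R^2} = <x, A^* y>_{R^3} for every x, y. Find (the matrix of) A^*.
A^* = A^T =
[[0, 3],
 [-1, 2],
 [-1, -1]]

For real matrices with standard dot products, the defining identity <Ax, y> = <x, A^* y> gives (Ax)^T y = x^T (A^*) y, i.e. x^T A^T y = x^T (A^*) y. Since this holds for all x, y, we must have A^* = A^T. Therefore
A^* =
[[0, 3],
 [-1, 2],
 [-1, -1]].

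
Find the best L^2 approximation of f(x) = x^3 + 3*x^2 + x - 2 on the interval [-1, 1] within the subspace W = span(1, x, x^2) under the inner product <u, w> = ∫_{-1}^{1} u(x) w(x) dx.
g(x) = 3*x^2 + 8*x/5 - 2

The best approximation g ∈ W is the orthogonal projection of f onto W. Writing g = a_0 + a_1 x + a_2 x^2, the coefficients solve the normal equations G · a = b where
  G_{ij} = <φ_i, φ_j> and b_i = <f, φ_i>, with φ_0 = 1, φ_1 = x, φ_2 = x^2.
G =
  [2, 0, 2/3]
  [0, 2/3, 0]
  [2/3, 0, 2/5],
b = (-2, 16/15, -2/15).
Solving gives a_0 = -2, a_1 = 8/5, a_2 = 3, so
  g(x) = 3*x^2 + 8*x/5 - 2.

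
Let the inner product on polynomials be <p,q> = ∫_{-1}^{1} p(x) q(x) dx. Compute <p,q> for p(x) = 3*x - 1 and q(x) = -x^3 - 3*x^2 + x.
<p,q> = 14/5

Expand the product: p(x)·q(x) = -3*x^4 - 8*x^3 + 6*x^2 - x.
∫_{-1}^{1} of each monomial x^k gives [2/(k+1) if k even, 0 if k odd]. Integrating term-by-term (or equivalently evaluating the antiderivative F(x) = -3*x^5/5 - 2*x^4 + 2*x^3 - x^2/2 at the endpoints):
  F(1) − F(−1) = -11/10 − (-39/10) = 14/5.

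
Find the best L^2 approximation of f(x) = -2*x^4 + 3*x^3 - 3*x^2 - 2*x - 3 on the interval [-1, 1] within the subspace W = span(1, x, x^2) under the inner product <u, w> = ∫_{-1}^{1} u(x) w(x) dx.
g(x) = -33*x^2/7 - x/5 - 99/35

The best approximation g ∈ W is the orthogonal projection of f onto W. Writing g = a_0 + a_1 x + a_2 x^2, the coefficients solve the normal equations G · a = b where
  G_{ij} = <φ_i, φ_j> and b_i = <f, φ_i>, with φ_0 = 1, φ_1 = x, φ_2 = x^2.
G =
  [2, 0, 2/3]
  [0, 2/3, 0]
  [2/3, 0, 2/5],
b = (-44/5, -2/15, -132/35).
Solving gives a_0 = -99/35, a_1 = -1/5, a_2 = -33/7, so
  g(x) = -33*x^2/7 - x/5 - 99/35.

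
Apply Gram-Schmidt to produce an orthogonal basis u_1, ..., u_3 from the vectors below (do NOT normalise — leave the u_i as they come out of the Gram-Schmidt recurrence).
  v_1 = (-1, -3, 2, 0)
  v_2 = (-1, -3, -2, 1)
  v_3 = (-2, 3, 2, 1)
Orthogonal basis:
  u_1 = (-1, -3, 2, 0)
  u_2 = (-4/7, -12/7, -20/7, 1)
  u_3 = (-455/174, 67/58, 37/87, 148/87)

Apply the Gram-Schmidt recurrence
  u_1 = v_1
  u_i = v_i − Σ_{j<i} ((v_i · u_j) / (u_j · u_j)) · u_j.

Step by step this gives:
  u_1 = (-1, -3, 2, 0)
  u_2 = (-4/7, -12/7, -20/7, 1)
  u_3 = (-455/174, 67/58, 37/87, 148/87)

Orthogonality check:
  u_2 · u_1 = 0 (should be 0)
  u_3 · u_1 = 0 (should be 0)
  u_3 · u_2 = 0 (should be 0)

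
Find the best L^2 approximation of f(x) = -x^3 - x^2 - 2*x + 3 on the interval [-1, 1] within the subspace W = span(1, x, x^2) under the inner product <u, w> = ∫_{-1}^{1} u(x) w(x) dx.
g(x) = -x^2 - 13*x/5 + 3

The best approximation g ∈ W is the orthogonal projection of f onto W. Writing g = a_0 + a_1 x + a_2 x^2, the coefficients solve the normal equations G · a = b where
  G_{ij} = <φ_i, φ_j> and b_i = <f, φ_i>, with φ_0 = 1, φ_1 = x, φ_2 = x^2.
G =
  [2, 0, 2/3]
  [0, 2/3, 0]
  [2/3, 0, 2/5],
b = (16/3, -26/15, 8/5).
Solving gives a_0 = 3, a_1 = -13/5, a_2 = -1, so
  g(x) = -x^2 - 13*x/5 + 3.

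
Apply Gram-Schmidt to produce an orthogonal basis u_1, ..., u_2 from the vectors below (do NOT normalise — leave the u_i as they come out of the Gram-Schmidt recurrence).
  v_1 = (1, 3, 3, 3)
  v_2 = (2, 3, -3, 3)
Orthogonal basis:
  u_1 = (1, 3, 3, 3)
  u_2 = (45/28, 51/28, -117/28, 51/28)

Apply the Gram-Schmidt recurrence
  u_1 = v_1
  u_i = v_i − Σ_{j<i} ((v_i · u_j) / (u_j · u_j)) · u_j.

Step by step this gives:
  u_1 = (1, 3, 3, 3)
  u_2 = (45/28, 51/28, -117/28, 51/28)

Orthogonality check:
  u_2 · u_1 = 0 (should be 0)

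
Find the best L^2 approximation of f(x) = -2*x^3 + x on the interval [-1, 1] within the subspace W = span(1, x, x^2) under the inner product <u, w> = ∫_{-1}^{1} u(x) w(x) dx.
g(x) = -x/5

The best approximation g ∈ W is the orthogonal projection of f onto W. Writing g = a_0 + a_1 x + a_2 x^2, the coefficients solve the normal equations G · a = b where
  G_{ij} = <φ_i, φ_j> and b_i = <f, φ_i>, with φ_0 = 1, φ_1 = x, φ_2 = x^2.
G =
  [2, 0, 2/3]
  [0, 2/3, 0]
  [2/3, 0, 2/5],
b = (0, -2/15, 0).
Solving gives a_0 = 0, a_1 = -1/5, a_2 = 0, so
  g(x) = -x/5.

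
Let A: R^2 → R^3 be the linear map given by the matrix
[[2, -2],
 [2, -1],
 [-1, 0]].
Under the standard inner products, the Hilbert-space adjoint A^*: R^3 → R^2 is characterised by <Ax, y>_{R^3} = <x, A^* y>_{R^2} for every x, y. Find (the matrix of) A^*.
A^* = A^T =
[[2, 2, -1],
 [-2, -1, 0]]

For real matrices with standard dot products, the defining identity <Ax, y> = <x, A^* y> gives (Ax)^T y = x^T (A^*) y, i.e. x^T A^T y = x^T (A^*) y. Since this holds for all x, y, we must have A^* = A^T. Therefore
A^* =
[[2, 2, -1],
 [-2, -1, 0]].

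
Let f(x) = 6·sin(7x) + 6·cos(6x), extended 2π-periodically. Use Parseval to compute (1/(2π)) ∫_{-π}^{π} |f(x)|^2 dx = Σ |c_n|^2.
Σ |c_n|^2 = 36

Expand |f|^2 and use orthogonality of {sin(nx), cos(mx)} on [-π, π]:
  ∫_{-π}^{π} sin(nx)^2 dx = π, ∫ cos(mx)^2 dx = π, and cross terms integrate to 0.
So ∫_{-π}^{π} f(x)^2 dx = 6^2 · π + 6^2 · π = (36 + 36)π.
Divide by 2π: (36 + 36)/2 = 36.
By Parseval, this equals Σ |c_n|^2.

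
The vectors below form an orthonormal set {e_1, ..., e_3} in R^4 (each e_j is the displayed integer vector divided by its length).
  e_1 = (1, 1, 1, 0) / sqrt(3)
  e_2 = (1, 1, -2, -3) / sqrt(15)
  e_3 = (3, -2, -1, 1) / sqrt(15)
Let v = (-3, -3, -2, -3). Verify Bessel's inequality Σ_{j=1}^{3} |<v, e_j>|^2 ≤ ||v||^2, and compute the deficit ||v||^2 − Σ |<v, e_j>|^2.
Σ |<v, e_j>|^2 = 77/3; ||v||^2 = 31; deficit = 16/3

Write each e_j = u_j / sqrt(<u_j, u_j>) where u_j is the displayed integer vector. Then <v, e_j> = <v, u_j> / sqrt(<u_j, u_j>), so |<v, e_j>|^2 = <v, u_j>^2 / <u_j, u_j>.
Coefficients: <v, e_1> = -8/sqrt(3), <v, e_2> = 7/sqrt(15), <v, e_3> = -4/sqrt(15).
Square and sum: Σ |<v, e_j>|^2 = 77/3.
Compute ||v||^2 = v·v = 31.
Deficit = 31 − 77/3 = 16/3 ≥ 0, confirming Bessel's inequality. (The deficit equals ||v − Σ <v,e_j> e_j||^2, the squared distance from v to span{e_j}.)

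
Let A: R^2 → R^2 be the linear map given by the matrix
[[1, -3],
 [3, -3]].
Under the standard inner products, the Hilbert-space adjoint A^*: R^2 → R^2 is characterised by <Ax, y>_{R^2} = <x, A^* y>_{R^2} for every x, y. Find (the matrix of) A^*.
A^* = A^T =
[[1, 3],
 [-3, -3]]

For real matrices with standard dot products, the defining identity <Ax, y> = <x, A^* y> gives (Ax)^T y = x^T (A^*) y, i.e. x^T A^T y = x^T (A^*) y. Since this holds for all x, y, we must have A^* = A^T. Therefore
A^* =
[[1, 3],
 [-3, -3]].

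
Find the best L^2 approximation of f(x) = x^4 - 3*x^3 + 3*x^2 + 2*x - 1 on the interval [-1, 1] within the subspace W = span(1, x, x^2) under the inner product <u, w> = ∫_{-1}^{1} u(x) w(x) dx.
g(x) = 27*x^2/7 + x/5 - 38/35

The best approximation g ∈ W is the orthogonal projection of f onto W. Writing g = a_0 + a_1 x + a_2 x^2, the coefficients solve the normal equations G · a = b where
  G_{ij} = <φ_i, φ_j> and b_i = <f, φ_i>, with φ_0 = 1, φ_1 = x, φ_2 = x^2.
G =
  [2, 0, 2/3]
  [0, 2/3, 0]
  [2/3, 0, 2/5],
b = (2/5, 2/15, 86/105).
Solving gives a_0 = -38/35, a_1 = 1/5, a_2 = 27/7, so
  g(x) = 27*x^2/7 + x/5 - 38/35.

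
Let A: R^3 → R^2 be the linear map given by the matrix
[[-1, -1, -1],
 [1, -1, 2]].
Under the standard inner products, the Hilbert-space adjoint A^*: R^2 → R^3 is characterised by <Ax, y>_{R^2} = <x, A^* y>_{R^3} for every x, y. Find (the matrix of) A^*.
A^* = A^T =
[[-1, 1],
 [-1, -1],
 [-1, 2]]

For real matrices with standard dot products, the defining identity <Ax, y> = <x, A^* y> gives (Ax)^T y = x^T (A^*) y, i.e. x^T A^T y = x^T (A^*) y. Since this holds for all x, y, we must have A^* = A^T. Therefore
A^* =
[[-1, 1],
 [-1, -1],
 [-1, 2]].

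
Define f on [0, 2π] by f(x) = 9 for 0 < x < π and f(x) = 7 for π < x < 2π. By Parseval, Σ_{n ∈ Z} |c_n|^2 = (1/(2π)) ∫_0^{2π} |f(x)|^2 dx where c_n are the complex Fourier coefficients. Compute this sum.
Σ |c_n|^2 = 65

Parseval equates the L^2 energy of f (normalised by 1/(2π)) with the ℓ^2 sum of its Fourier coefficients: (1/(2π)) ∫_0^{2π} |f|^2 = Σ |c_n|^2.
Compute the left side: (1/(2π)) [∫_0^π 9^2 dx + ∫_π^{2π} 7^2 dx] = (1/(2π)) · (81π + 49π) = (81 + 49)/2 = 65.
So Σ_{n ∈ Z} |c_n|^2 = 65.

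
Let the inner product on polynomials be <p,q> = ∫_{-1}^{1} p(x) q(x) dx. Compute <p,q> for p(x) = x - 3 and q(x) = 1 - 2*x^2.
<p,q> = -2

Expand the product: p(x)·q(x) = -2*x^3 + 6*x^2 + x - 3.
∫_{-1}^{1} of each monomial x^k gives [2/(k+1) if k even, 0 if k odd]. Integrating term-by-term (or equivalently evaluating the antiderivative F(x) = -x^4/2 + 2*x^3 + x^2/2 - 3*x at the endpoints):
  F(1) − F(−1) = -1 − (1) = -2.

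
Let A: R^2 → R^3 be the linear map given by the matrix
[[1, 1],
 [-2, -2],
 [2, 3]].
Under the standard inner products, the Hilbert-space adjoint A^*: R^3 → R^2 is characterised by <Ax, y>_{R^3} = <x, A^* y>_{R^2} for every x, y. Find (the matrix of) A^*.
A^* = A^T =
[[1, -2, 2],
 [1, -2, 3]]

For real matrices with standard dot products, the defining identity <Ax, y> = <x, A^* y> gives (Ax)^T y = x^T (A^*) y, i.e. x^T A^T y = x^T (A^*) y. Since this holds for all x, y, we must have A^* = A^T. Therefore
A^* =
[[1, -2, 2],
 [1, -2, 3]].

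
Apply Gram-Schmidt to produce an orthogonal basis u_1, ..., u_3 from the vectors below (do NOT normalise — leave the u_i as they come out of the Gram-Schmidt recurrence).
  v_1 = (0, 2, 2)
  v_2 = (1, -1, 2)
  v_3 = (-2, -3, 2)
Orthogonal basis:
  u_1 = (0, 2, 2)
  u_2 = (1, -3/2, 3/2)
  u_3 = (-3, -1, 1)

Apply the Gram-Schmidt recurrence
  u_1 = v_1
  u_i = v_i − Σ_{j<i} ((v_i · u_j) / (u_j · u_j)) · u_j.

Step by step this gives:
  u_1 = (0, 2, 2)
  u_2 = (1, -3/2, 3/2)
  u_3 = (-3, -1, 1)

Orthogonality check:
  u_2 · u_1 = 0 (should be 0)
  u_3 · u_1 = 0 (should be 0)
  u_3 · u_2 = 0 (should be 0)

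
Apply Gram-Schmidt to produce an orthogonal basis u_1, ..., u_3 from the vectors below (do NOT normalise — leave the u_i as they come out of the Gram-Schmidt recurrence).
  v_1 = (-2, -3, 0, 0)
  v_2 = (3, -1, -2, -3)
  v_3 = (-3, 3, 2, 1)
Orthogonal basis:
  u_1 = (-2, -3, 0, 0)
  u_2 = (33/13, -22/13, -2, -3)
  u_3 = (-177/145, 118/145, 34/145, -239/145)

Apply the Gram-Schmidt recurrence
  u_1 = v_1
  u_i = v_i − Σ_{j<i} ((v_i · u_j) / (u_j · u_j)) · u_j.

Step by step this gives:
  u_1 = (-2, -3, 0, 0)
  u_2 = (33/13, -22/13, -2, -3)
  u_3 = (-177/145, 118/145, 34/145, -239/145)

Orthogonality check:
  u_2 · u_1 = 0 (should be 0)
  u_3 · u_1 = 0 (should be 0)
  u_3 · u_2 = 0 (should be 0)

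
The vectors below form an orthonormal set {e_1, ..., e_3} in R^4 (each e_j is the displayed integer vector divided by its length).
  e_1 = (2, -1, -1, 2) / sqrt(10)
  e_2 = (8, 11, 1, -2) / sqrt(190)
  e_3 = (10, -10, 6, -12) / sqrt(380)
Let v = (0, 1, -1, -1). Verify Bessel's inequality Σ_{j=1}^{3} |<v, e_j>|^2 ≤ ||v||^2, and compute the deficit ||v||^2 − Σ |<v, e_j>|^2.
Σ |<v, e_j>|^2 = 6/5; ||v||^2 = 3; deficit = 9/5

Write each e_j = u_j / sqrt(<u_j, u_j>) where u_j is the displayed integer vector. Then <v, e_j> = <v, u_j> / sqrt(<u_j, u_j>), so |<v, e_j>|^2 = <v, u_j>^2 / <u_j, u_j>.
Coefficients: <v, e_1> = -2/sqrt(10), <v, e_2> = 12/sqrt(190), <v, e_3> = -4/sqrt(380).
Square and sum: Σ |<v, e_j>|^2 = 6/5.
Compute ||v||^2 = v·v = 3.
Deficit = 3 − 6/5 = 9/5 ≥ 0, confirming Bessel's inequality. (The deficit equals ||v − Σ <v,e_j> e_j||^2, the squared distance from v to span{e_j}.)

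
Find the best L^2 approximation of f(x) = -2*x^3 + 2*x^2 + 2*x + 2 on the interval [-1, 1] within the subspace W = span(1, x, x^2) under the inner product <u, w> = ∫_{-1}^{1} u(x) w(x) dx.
g(x) = 2*x^2 + 4*x/5 + 2

The best approximation g ∈ W is the orthogonal projection of f onto W. Writing g = a_0 + a_1 x + a_2 x^2, the coefficients solve the normal equations G · a = b where
  G_{ij} = <φ_i, φ_j> and b_i = <f, φ_i>, with φ_0 = 1, φ_1 = x, φ_2 = x^2.
G =
  [2, 0, 2/3]
  [0, 2/3, 0]
  [2/3, 0, 2/5],
b = (16/3, 8/15, 32/15).
Solving gives a_0 = 2, a_1 = 4/5, a_2 = 2, so
  g(x) = 2*x^2 + 4*x/5 + 2.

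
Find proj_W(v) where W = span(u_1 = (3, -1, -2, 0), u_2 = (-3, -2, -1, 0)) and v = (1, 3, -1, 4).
proj_W(v) = (30/19, 24/19, 14/19, 0)

Set up U = [u_1 | ... | u_2] ∈ R^(4×2). The projector onto W = col(U) is P = U (U^T U)^(-1) U^T.
Compute U^T U =
  [14, -5]
  [-5, 14],
and U^T v = (2, -8).
Solve U^T U · c = U^T v for the coefficients: c = (-4/57, -34/57). The projection is proj_W(v) = U c.
Check: (v - proj_W(v)) · u_1 = 0  (should be 0).
Check: (v - proj_W(v)) · u_2 = 0  (should be 0).
Result: proj_W(v) = (30/19, 24/19, 14/19, 0).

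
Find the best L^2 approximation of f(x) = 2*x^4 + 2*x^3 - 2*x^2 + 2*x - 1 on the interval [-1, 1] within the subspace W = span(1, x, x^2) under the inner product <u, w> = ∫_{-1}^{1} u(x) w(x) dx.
g(x) = -2*x^2/7 + 16*x/5 - 41/35

The best approximation g ∈ W is the orthogonal projection of f onto W. Writing g = a_0 + a_1 x + a_2 x^2, the coefficients solve the normal equations G · a = b where
  G_{ij} = <φ_i, φ_j> and b_i = <f, φ_i>, with φ_0 = 1, φ_1 = x, φ_2 = x^2.
G =
  [2, 0, 2/3]
  [0, 2/3, 0]
  [2/3, 0, 2/5],
b = (-38/15, 32/15, -94/105).
Solving gives a_0 = -41/35, a_1 = 16/5, a_2 = -2/7, so
  g(x) = -2*x^2/7 + 16*x/5 - 41/35.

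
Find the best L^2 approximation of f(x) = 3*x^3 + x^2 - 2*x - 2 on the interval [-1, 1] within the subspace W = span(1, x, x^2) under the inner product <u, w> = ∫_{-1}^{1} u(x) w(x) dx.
g(x) = x^2 - x/5 - 2

The best approximation g ∈ W is the orthogonal projection of f onto W. Writing g = a_0 + a_1 x + a_2 x^2, the coefficients solve the normal equations G · a = b where
  G_{ij} = <φ_i, φ_j> and b_i = <f, φ_i>, with φ_0 = 1, φ_1 = x, φ_2 = x^2.
G =
  [2, 0, 2/3]
  [0, 2/3, 0]
  [2/3, 0, 2/5],
b = (-10/3, -2/15, -14/15).
Solving gives a_0 = -2, a_1 = -1/5, a_2 = 1, so
  g(x) = x^2 - x/5 - 2.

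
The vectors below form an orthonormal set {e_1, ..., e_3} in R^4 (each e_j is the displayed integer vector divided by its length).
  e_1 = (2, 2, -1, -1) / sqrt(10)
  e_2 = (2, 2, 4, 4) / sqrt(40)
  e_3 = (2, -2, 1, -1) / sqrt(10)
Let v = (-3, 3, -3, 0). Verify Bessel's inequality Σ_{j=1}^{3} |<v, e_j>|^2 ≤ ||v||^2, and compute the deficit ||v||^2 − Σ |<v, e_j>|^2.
Σ |<v, e_j>|^2 = 27; ||v||^2 = 27; deficit = 0

Write each e_j = u_j / sqrt(<u_j, u_j>) where u_j is the displayed integer vector. Then <v, e_j> = <v, u_j> / sqrt(<u_j, u_j>), so |<v, e_j>|^2 = <v, u_j>^2 / <u_j, u_j>.
Coefficients: <v, e_1> = 3/sqrt(10), <v, e_2> = -12/sqrt(40), <v, e_3> = -15/sqrt(10).
Square and sum: Σ |<v, e_j>|^2 = 27.
Compute ||v||^2 = v·v = 27.
Deficit = 27 − 27 = 0 ≥ 0, confirming Bessel's inequality. (The deficit equals ||v − Σ <v,e_j> e_j||^2, the squared distance from v to span{e_j}.)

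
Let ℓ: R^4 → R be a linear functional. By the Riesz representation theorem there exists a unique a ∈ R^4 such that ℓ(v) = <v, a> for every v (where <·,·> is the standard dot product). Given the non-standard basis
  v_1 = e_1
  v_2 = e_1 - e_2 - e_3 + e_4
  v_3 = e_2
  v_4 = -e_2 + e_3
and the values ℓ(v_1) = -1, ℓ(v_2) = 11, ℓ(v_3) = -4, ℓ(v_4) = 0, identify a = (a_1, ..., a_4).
a = (-1, -4, -4, 4)

Write a = (a_1, ..., a_4) in the standard basis. For each basis vector v_i, ℓ(v_i) = <v_i, a> is a linear equation in the a_j's. Collect the n equations into a matrix system V a = ℓ, where row i of V is v_i (expressed in the standard basis). Since V is invertible (lower-triangular with 1s on the diagonal, up to permutation), solve by back-substitution:
  V =
[[1, 0, 0, 0],
 [1, -1, -1, 1],
 [0, 1, 0, 0],
 [0, -1, 1, 0]]
  V a = (-1, 11, -4, 0)
Solving gives a = (-1, -4, -4, 4).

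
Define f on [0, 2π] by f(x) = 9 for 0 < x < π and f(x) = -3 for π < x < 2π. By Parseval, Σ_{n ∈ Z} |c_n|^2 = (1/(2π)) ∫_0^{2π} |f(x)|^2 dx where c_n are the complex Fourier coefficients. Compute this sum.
Σ |c_n|^2 = 45

Parseval equates the L^2 energy of f (normalised by 1/(2π)) with the ℓ^2 sum of its Fourier coefficients: (1/(2π)) ∫_0^{2π} |f|^2 = Σ |c_n|^2.
Compute the left side: (1/(2π)) [∫_0^π 9^2 dx + ∫_π^{2π} (-3)^2 dx] = (1/(2π)) · (81π + 9π) = (81 + 9)/2 = 45.
So Σ_{n ∈ Z} |c_n|^2 = 45.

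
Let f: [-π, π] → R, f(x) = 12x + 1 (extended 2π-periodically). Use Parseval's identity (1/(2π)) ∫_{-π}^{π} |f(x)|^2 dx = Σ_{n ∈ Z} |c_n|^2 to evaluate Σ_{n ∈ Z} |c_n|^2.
Σ |c_n|^2 = 48π^2 + 1

Expand and integrate term by term over [-π, π]:
  ∫ (12x)^2 dx = 144·(2π^3/3); ∫ 2·12·(1)·x dx = 0 (odd integrand); ∫ 1^2 dx = 1·2π.
So (1/(2π)) ∫_{-π}^{π} (12x + 1)^2 dx = 144π^2/3 + 1 = 48π^2 + 1.
Parseval ⇒ Σ |c_n|^2 = 48π^2 + 1.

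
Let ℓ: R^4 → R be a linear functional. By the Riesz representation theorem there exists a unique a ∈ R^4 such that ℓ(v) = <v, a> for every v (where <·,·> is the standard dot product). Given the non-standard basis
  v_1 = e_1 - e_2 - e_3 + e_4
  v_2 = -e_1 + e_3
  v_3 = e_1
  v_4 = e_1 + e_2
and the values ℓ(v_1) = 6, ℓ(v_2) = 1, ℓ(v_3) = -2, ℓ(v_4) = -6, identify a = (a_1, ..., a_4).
a = (-2, -4, -1, 3)

Write a = (a_1, ..., a_4) in the standard basis. For each basis vector v_i, ℓ(v_i) = <v_i, a> is a linear equation in the a_j's. Collect the n equations into a matrix system V a = ℓ, where row i of V is v_i (expressed in the standard basis). Since V is invertible (lower-triangular with 1s on the diagonal, up to permutation), solve by back-substitution:
  V =
[[1, -1, -1, 1],
 [-1, 0, 1, 0],
 [1, 0, 0, 0],
 [1, 1, 0, 0]]
  V a = (6, 1, -2, -6)
Solving gives a = (-2, -4, -1, 3).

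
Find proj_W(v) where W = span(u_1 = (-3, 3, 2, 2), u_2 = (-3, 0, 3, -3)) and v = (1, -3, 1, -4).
proj_W(v) = (40/69, -66/23, 26/69, -290/69)

Set up U = [u_1 | ... | u_2] ∈ R^(4×2). The projector onto W = col(U) is P = U (U^T U)^(-1) U^T.
Compute U^T U =
  [26, 9]
  [9, 27],
and U^T v = (-18, 12).
Solve U^T U · c = U^T v for the coefficients: c = (-22/23, 158/207). The projection is proj_W(v) = U c.
Check: (v - proj_W(v)) · u_1 = 0  (should be 0).
Check: (v - proj_W(v)) · u_2 = 0  (should be 0).
Result: proj_W(v) = (40/69, -66/23, 26/69, -290/69).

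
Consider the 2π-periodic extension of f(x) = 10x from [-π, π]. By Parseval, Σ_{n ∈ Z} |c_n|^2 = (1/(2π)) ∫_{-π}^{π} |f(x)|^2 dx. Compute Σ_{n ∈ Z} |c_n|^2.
Σ |c_n|^2 = 100π^2/3

Expand and integrate term by term over [-π, π]:
  ∫ (10x)^2 dx = 100·(2π^3/3); ∫ 2·10·(0)·x dx = 0 (odd integrand); ∫ 0^2 dx = 0·2π.
So (1/(2π)) ∫_{-π}^{π} (10x)^2 dx = 100π^2/3 + 0 = 100π^2/3.
Parseval ⇒ Σ |c_n|^2 = 100π^2/3.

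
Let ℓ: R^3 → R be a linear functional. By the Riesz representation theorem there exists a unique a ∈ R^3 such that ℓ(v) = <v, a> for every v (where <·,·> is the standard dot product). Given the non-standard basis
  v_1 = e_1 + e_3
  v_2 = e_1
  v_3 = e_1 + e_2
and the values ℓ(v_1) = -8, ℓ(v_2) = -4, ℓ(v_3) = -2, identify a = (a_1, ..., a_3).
a = (-4, 2, -4)

Write a = (a_1, ..., a_3) in the standard basis. For each basis vector v_i, ℓ(v_i) = <v_i, a> is a linear equation in the a_j's. Collect the n equations into a matrix system V a = ℓ, where row i of V is v_i (expressed in the standard basis). Since V is invertible (lower-triangular with 1s on the diagonal, up to permutation), solve by back-substitution:
  V =
[[1, 0, 1],
 [1, 0, 0],
 [1, 1, 0]]
  V a = (-8, -4, -2)
Solving gives a = (-4, 2, -4).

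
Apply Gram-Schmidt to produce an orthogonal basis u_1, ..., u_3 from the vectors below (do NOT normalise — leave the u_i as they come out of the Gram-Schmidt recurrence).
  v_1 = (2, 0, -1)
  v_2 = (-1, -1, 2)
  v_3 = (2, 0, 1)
Orthogonal basis:
  u_1 = (2, 0, -1)
  u_2 = (3/5, -1, 6/5)
  u_3 = (2/7, 6/7, 4/7)

Apply the Gram-Schmidt recurrence
  u_1 = v_1
  u_i = v_i − Σ_{j<i} ((v_i · u_j) / (u_j · u_j)) · u_j.

Step by step this gives:
  u_1 = (2, 0, -1)
  u_2 = (3/5, -1, 6/5)
  u_3 = (2/7, 6/7, 4/7)

Orthogonality check:
  u_2 · u_1 = 0 (should be 0)
  u_3 · u_1 = 0 (should be 0)
  u_3 · u_2 = 0 (should be 0)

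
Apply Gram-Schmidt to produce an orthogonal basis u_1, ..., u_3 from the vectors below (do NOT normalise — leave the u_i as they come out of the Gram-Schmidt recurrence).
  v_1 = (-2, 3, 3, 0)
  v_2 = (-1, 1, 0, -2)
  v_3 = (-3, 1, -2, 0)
Orthogonal basis:
  u_1 = (-2, 3, 3, 0)
  u_2 = (-6/11, 7/22, -15/22, -2)
  u_3 = (-252/107, 40/107, -208/107, 146/107)

Apply the Gram-Schmidt recurrence
  u_1 = v_1
  u_i = v_i − Σ_{j<i} ((v_i · u_j) / (u_j · u_j)) · u_j.

Step by step this gives:
  u_1 = (-2, 3, 3, 0)
  u_2 = (-6/11, 7/22, -15/22, -2)
  u_3 = (-252/107, 40/107, -208/107, 146/107)

Orthogonality check:
  u_2 · u_1 = 0 (should be 0)
  u_3 · u_1 = 0 (should be 0)
  u_3 · u_2 = 0 (should be 0)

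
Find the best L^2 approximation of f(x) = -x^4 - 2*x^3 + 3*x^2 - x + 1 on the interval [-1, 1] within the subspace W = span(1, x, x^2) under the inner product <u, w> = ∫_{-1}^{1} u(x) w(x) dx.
g(x) = 15*x^2/7 - 11*x/5 + 38/35

The best approximation g ∈ W is the orthogonal projection of f onto W. Writing g = a_0 + a_1 x + a_2 x^2, the coefficients solve the normal equations G · a = b where
  G_{ij} = <φ_i, φ_j> and b_i = <f, φ_i>, with φ_0 = 1, φ_1 = x, φ_2 = x^2.
G =
  [2, 0, 2/3]
  [0, 2/3, 0]
  [2/3, 0, 2/5],
b = (18/5, -22/15, 166/105).
Solving gives a_0 = 38/35, a_1 = -11/5, a_2 = 15/7, so
  g(x) = 15*x^2/7 - 11*x/5 + 38/35.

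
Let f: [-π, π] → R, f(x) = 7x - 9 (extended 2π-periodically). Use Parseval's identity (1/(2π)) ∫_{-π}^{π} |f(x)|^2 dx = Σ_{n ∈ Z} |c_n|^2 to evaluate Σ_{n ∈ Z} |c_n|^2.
Σ |c_n|^2 = 49π^2/3 + 81

Expand and integrate term by term over [-π, π]:
  ∫ (7x)^2 dx = 49·(2π^3/3); ∫ 2·7·(-9)·x dx = 0 (odd integrand); ∫ (-9)^2 dx = 81·2π.
So (1/(2π)) ∫_{-π}^{π} (7x - 9)^2 dx = 49π^2/3 + 81 = 49π^2/3 + 81.
Parseval ⇒ Σ |c_n|^2 = 49π^2/3 + 81.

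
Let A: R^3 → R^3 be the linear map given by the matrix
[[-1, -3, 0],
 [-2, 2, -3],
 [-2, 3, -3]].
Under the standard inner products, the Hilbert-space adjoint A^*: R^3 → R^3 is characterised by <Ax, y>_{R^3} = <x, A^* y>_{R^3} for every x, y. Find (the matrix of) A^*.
A^* = A^T =
[[-1, -2, -2],
 [-3, 2, 3],
 [0, -3, -3]]

For real matrices with standard dot products, the defining identity <Ax, y> = <x, A^* y> gives (Ax)^T y = x^T (A^*) y, i.e. x^T A^T y = x^T (A^*) y. Since this holds for all x, y, we must have A^* = A^T. Therefore
A^* =
[[-1, -2, -2],
 [-3, 2, 3],
 [0, -3, -3]].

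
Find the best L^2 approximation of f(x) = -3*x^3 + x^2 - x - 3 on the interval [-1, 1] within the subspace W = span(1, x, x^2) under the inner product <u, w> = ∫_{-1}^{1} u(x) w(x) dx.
g(x) = x^2 - 14*x/5 - 3

The best approximation g ∈ W is the orthogonal projection of f onto W. Writing g = a_0 + a_1 x + a_2 x^2, the coefficients solve the normal equations G · a = b where
  G_{ij} = <φ_i, φ_j> and b_i = <f, φ_i>, with φ_0 = 1, φ_1 = x, φ_2 = x^2.
G =
  [2, 0, 2/3]
  [0, 2/3, 0]
  [2/3, 0, 2/5],
b = (-16/3, -28/15, -8/5).
Solving gives a_0 = -3, a_1 = -14/5, a_2 = 1, so
  g(x) = x^2 - 14*x/5 - 3.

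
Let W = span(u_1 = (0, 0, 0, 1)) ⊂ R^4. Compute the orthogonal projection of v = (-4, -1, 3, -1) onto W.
proj_W(v) = (0, 0, 0, -1)

Set up U = [u_1 | ... | u_1] ∈ R^(4×1). The projector onto W = col(U) is P = U (U^T U)^(-1) U^T.
Compute U^T U =
  [1],
and U^T v = (-1).
Solve U^T U · c = U^T v for the coefficients: c = (-1). The projection is proj_W(v) = U c.
Check: (v - proj_W(v)) · u_1 = 0  (should be 0).
Result: proj_W(v) = (0, 0, 0, -1).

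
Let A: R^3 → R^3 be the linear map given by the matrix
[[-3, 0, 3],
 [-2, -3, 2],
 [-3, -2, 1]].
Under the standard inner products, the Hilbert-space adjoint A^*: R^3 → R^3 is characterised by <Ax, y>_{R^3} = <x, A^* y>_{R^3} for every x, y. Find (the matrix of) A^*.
A^* = A^T =
[[-3, -2, -3],
 [0, -3, -2],
 [3, 2, 1]]

For real matrices with standard dot products, the defining identity <Ax, y> = <x, A^* y> gives (Ax)^T y = x^T (A^*) y, i.e. x^T A^T y = x^T (A^*) y. Since this holds for all x, y, we must have A^* = A^T. Therefore
A^* =
[[-3, -2, -3],
 [0, -3, -2],
 [3, 2, 1]].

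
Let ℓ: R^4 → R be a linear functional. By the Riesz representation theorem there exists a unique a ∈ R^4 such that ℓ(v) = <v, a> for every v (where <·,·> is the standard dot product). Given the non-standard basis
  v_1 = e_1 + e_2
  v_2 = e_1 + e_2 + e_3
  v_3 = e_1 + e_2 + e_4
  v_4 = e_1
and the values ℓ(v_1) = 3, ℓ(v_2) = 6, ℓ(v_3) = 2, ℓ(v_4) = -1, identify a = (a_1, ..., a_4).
a = (-1, 4, 3, -1)

Write a = (a_1, ..., a_4) in the standard basis. For each basis vector v_i, ℓ(v_i) = <v_i, a> is a linear equation in the a_j's. Collect the n equations into a matrix system V a = ℓ, where row i of V is v_i (expressed in the standard basis). Since V is invertible (lower-triangular with 1s on the diagonal, up to permutation), solve by back-substitution:
  V =
[[1, 1, 0, 0],
 [1, 1, 1, 0],
 [1, 1, 0, 1],
 [1, 0, 0, 0]]
  V a = (3, 6, 2, -1)
Solving gives a = (-1, 4, 3, -1).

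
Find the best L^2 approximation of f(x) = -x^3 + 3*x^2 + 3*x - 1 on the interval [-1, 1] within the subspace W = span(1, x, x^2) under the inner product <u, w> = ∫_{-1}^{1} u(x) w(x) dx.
g(x) = 3*x^2 + 12*x/5 - 1

The best approximation g ∈ W is the orthogonal projection of f onto W. Writing g = a_0 + a_1 x + a_2 x^2, the coefficients solve the normal equations G · a = b where
  G_{ij} = <φ_i, φ_j> and b_i = <f, φ_i>, with φ_0 = 1, φ_1 = x, φ_2 = x^2.
G =
  [2, 0, 2/3]
  [0, 2/3, 0]
  [2/3, 0, 2/5],
b = (0, 8/5, 8/15).
Solving gives a_0 = -1, a_1 = 12/5, a_2 = 3, so
  g(x) = 3*x^2 + 12*x/5 - 1.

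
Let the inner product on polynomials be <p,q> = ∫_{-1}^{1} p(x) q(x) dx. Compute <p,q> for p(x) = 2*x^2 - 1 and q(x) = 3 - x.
<p,q> = -2

Expand the product: p(x)·q(x) = -2*x^3 + 6*x^2 + x - 3.
∫_{-1}^{1} of each monomial x^k gives [2/(k+1) if k even, 0 if k odd]. Integrating term-by-term (or equivalently evaluating the antiderivative F(x) = -x^4/2 + 2*x^3 + x^2/2 - 3*x at the endpoints):
  F(1) − F(−1) = -1 − (1) = -2.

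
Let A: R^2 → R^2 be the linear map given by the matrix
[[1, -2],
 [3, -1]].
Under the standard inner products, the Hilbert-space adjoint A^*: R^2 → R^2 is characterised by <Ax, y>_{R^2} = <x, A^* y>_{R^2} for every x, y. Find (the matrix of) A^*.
A^* = A^T =
[[1, 3],
 [-2, -1]]

For real matrices with standard dot products, the defining identity <Ax, y> = <x, A^* y> gives (Ax)^T y = x^T (A^*) y, i.e. x^T A^T y = x^T (A^*) y. Since this holds for all x, y, we must have A^* = A^T. Therefore
A^* =
[[1, 3],
 [-2, -1]].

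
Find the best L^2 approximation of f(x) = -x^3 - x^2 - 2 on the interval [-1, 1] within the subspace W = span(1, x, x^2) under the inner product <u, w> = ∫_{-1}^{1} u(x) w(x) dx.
g(x) = -x^2 - 3*x/5 - 2

The best approximation g ∈ W is the orthogonal projection of f onto W. Writing g = a_0 + a_1 x + a_2 x^2, the coefficients solve the normal equations G · a = b where
  G_{ij} = <φ_i, φ_j> and b_i = <f, φ_i>, with φ_0 = 1, φ_1 = x, φ_2 = x^2.
G =
  [2, 0, 2/3]
  [0, 2/3, 0]
  [2/3, 0, 2/5],
b = (-14/3, -2/5, -26/15).
Solving gives a_0 = -2, a_1 = -3/5, a_2 = -1, so
  g(x) = -x^2 - 3*x/5 - 2.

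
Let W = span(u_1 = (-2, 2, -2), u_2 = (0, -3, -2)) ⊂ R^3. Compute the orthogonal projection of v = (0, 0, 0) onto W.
proj_W(v) = (0, 0, 0)

Set up U = [u_1 | ... | u_2] ∈ R^(3×2). The projector onto W = col(U) is P = U (U^T U)^(-1) U^T.
Compute U^T U =
  [12, -2]
  [-2, 13],
and U^T v = (0, 0).
Solve U^T U · c = U^T v for the coefficients: c = (0, 0). The projection is proj_W(v) = U c.
Check: (v - proj_W(v)) · u_1 = 0  (should be 0).
Check: (v - proj_W(v)) · u_2 = 0  (should be 0).
Result: proj_W(v) = (0, 0, 0).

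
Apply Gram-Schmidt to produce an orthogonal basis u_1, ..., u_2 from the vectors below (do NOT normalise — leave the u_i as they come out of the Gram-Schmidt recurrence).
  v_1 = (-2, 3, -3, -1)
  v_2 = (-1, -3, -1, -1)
Orthogonal basis:
  u_1 = (-2, 3, -3, -1)
  u_2 = (-29/23, -60/23, -32/23, -26/23)

Apply the Gram-Schmidt recurrence
  u_1 = v_1
  u_i = v_i − Σ_{j<i} ((v_i · u_j) / (u_j · u_j)) · u_j.

Step by step this gives:
  u_1 = (-2, 3, -3, -1)
  u_2 = (-29/23, -60/23, -32/23, -26/23)

Orthogonality check:
  u_2 · u_1 = 0 (should be 0)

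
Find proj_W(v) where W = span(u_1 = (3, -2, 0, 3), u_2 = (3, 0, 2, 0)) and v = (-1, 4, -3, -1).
proj_W(v) = (-519/205, 202/205, -144/205, -303/205)

Set up U = [u_1 | ... | u_2] ∈ R^(4×2). The projector onto W = col(U) is P = U (U^T U)^(-1) U^T.
Compute U^T U =
  [22, 9]
  [9, 13],
and U^T v = (-14, -9).
Solve U^T U · c = U^T v for the coefficients: c = (-101/205, -72/205). The projection is proj_W(v) = U c.
Check: (v - proj_W(v)) · u_1 = 0  (should be 0).
Check: (v - proj_W(v)) · u_2 = 0  (should be 0).
Result: proj_W(v) = (-519/205, 202/205, -144/205, -303/205).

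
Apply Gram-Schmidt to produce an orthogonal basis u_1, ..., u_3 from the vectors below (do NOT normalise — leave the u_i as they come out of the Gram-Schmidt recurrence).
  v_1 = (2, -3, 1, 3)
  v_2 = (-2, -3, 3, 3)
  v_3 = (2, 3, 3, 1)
Orthogonal basis:
  u_1 = (2, -3, 1, 3)
  u_2 = (-80/23, -18/23, 52/23, 18/23)
  u_3 = (84/53, 162/53, 168/53, 50/53)

Apply the Gram-Schmidt recurrence
  u_1 = v_1
  u_i = v_i − Σ_{j<i} ((v_i · u_j) / (u_j · u_j)) · u_j.

Step by step this gives:
  u_1 = (2, -3, 1, 3)
  u_2 = (-80/23, -18/23, 52/23, 18/23)
  u_3 = (84/53, 162/53, 168/53, 50/53)

Orthogonality check:
  u_2 · u_1 = 0 (should be 0)
  u_3 · u_1 = 0 (should be 0)
  u_3 · u_2 = 0 (should be 0)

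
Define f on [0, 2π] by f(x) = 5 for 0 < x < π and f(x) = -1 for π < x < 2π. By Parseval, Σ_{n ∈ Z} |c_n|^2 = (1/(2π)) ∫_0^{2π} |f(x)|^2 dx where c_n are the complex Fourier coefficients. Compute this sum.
Σ |c_n|^2 = 13

Parseval equates the L^2 energy of f (normalised by 1/(2π)) with the ℓ^2 sum of its Fourier coefficients: (1/(2π)) ∫_0^{2π} |f|^2 = Σ |c_n|^2.
Compute the left side: (1/(2π)) [∫_0^π 5^2 dx + ∫_π^{2π} (-1)^2 dx] = (1/(2π)) · (25π + 1π) = (25 + 1)/2 = 13.
So Σ_{n ∈ Z} |c_n|^2 = 13.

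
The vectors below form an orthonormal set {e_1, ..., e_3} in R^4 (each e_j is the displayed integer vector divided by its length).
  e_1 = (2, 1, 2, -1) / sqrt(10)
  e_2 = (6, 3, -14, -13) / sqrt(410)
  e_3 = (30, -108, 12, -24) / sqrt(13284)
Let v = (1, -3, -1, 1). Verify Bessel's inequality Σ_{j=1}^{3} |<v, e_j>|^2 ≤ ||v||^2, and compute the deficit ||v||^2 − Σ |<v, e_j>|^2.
Σ |<v, e_j>|^2 = 83/9; ||v||^2 = 12; deficit = 25/9

Write each e_j = u_j / sqrt(<u_j, u_j>) where u_j is the displayed integer vector. Then <v, e_j> = <v, u_j> / sqrt(<u_j, u_j>), so |<v, e_j>|^2 = <v, u_j>^2 / <u_j, u_j>.
Coefficients: <v, e_1> = -4/sqrt(10), <v, e_2> = -2/sqrt(410), <v, e_3> = 318/sqrt(13284).
Square and sum: Σ |<v, e_j>|^2 = 83/9.
Compute ||v||^2 = v·v = 12.
Deficit = 12 − 83/9 = 25/9 ≥ 0, confirming Bessel's inequality. (The deficit equals ||v − Σ <v,e_j> e_j||^2, the squared distance from v to span{e_j}.)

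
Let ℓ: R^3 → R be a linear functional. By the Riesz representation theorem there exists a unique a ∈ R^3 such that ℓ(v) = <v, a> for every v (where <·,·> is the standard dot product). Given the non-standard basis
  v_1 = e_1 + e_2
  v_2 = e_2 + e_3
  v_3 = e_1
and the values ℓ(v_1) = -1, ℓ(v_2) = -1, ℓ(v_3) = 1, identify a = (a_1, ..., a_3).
a = (1, -2, 1)

Write a = (a_1, ..., a_3) in the standard basis. For each basis vector v_i, ℓ(v_i) = <v_i, a> is a linear equation in the a_j's. Collect the n equations into a matrix system V a = ℓ, where row i of V is v_i (expressed in the standard basis). Since V is invertible (lower-triangular with 1s on the diagonal, up to permutation), solve by back-substitution:
  V =
[[1, 1, 0],
 [0, 1, 1],
 [1, 0, 0]]
  V a = (-1, -1, 1)
Solving gives a = (1, -2, 1).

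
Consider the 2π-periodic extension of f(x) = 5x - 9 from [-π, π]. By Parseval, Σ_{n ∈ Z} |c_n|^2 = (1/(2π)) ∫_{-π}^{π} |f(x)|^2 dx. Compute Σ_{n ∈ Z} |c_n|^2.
Σ |c_n|^2 = 25π^2/3 + 81

Expand and integrate term by term over [-π, π]:
  ∫ (5x)^2 dx = 25·(2π^3/3); ∫ 2·5·(-9)·x dx = 0 (odd integrand); ∫ (-9)^2 dx = 81·2π.
So (1/(2π)) ∫_{-π}^{π} (5x - 9)^2 dx = 25π^2/3 + 81 = 25π^2/3 + 81.
Parseval ⇒ Σ |c_n|^2 = 25π^2/3 + 81.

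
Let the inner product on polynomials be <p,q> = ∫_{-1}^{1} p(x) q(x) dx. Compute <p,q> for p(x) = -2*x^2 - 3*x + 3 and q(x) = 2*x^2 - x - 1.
<p,q> = -4/15

Expand the product: p(x)·q(x) = -4*x^4 - 4*x^3 + 11*x^2 - 3.
∫_{-1}^{1} of each monomial x^k gives [2/(k+1) if k even, 0 if k odd]. Integrating term-by-term (or equivalently evaluating the antiderivative F(x) = -4*x^5/5 - x^4 + 11*x^3/3 - 3*x at the endpoints):
  F(1) − F(−1) = -17/15 − (-13/15) = -4/15.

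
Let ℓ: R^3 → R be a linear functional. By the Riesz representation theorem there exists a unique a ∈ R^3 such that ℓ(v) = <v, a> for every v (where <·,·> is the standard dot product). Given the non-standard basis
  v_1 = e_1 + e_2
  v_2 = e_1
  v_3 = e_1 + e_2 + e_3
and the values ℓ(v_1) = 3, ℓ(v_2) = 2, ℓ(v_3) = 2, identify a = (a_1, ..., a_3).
a = (2, 1, -1)

Write a = (a_1, ..., a_3) in the standard basis. For each basis vector v_i, ℓ(v_i) = <v_i, a> is a linear equation in the a_j's. Collect the n equations into a matrix system V a = ℓ, where row i of V is v_i (expressed in the standard basis). Since V is invertible (lower-triangular with 1s on the diagonal, up to permutation), solve by back-substitution:
  V =
[[1, 1, 0],
 [1, 0, 0],
 [1, 1, 1]]
  V a = (3, 2, 2)
Solving gives a = (2, 1, -1).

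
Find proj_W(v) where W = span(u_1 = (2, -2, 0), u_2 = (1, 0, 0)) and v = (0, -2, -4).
proj_W(v) = (0, -2, 0)

Set up U = [u_1 | ... | u_2] ∈ R^(3×2). The projector onto W = col(U) is P = U (U^T U)^(-1) U^T.
Compute U^T U =
  [8, 2]
  [2, 1],
and U^T v = (4, 0).
Solve U^T U · c = U^T v for the coefficients: c = (1, -2). The projection is proj_W(v) = U c.
Check: (v - proj_W(v)) · u_1 = 0  (should be 0).
Check: (v - proj_W(v)) · u_2 = 0  (should be 0).
Result: proj_W(v) = (0, -2, 0).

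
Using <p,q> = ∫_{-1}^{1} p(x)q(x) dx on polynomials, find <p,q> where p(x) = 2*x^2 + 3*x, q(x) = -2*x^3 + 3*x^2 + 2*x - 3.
<p,q> = 0

Expand the product: p(x)·q(x) = -4*x^5 + 13*x^3 - 9*x.
∫_{-1}^{1} of each monomial x^k gives [2/(k+1) if k even, 0 if k odd]. Integrating term-by-term (or equivalently evaluating the antiderivative F(x) = -2*x^6/3 + 13*x^4/4 - 9*x^2/2 at the endpoints):
  F(1) − F(−1) = -23/12 − (-23/12) = 0.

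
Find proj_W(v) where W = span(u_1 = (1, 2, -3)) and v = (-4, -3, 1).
proj_W(v) = (-13/14, -13/7, 39/14)

Set up U = [u_1 | ... | u_1] ∈ R^(3×1). The projector onto W = col(U) is P = U (U^T U)^(-1) U^T.
Compute U^T U =
  [14],
and U^T v = (-13).
Solve U^T U · c = U^T v for the coefficients: c = (-13/14). The projection is proj_W(v) = U c.
Check: (v - proj_W(v)) · u_1 = 0  (should be 0).
Result: proj_W(v) = (-13/14, -13/7, 39/14).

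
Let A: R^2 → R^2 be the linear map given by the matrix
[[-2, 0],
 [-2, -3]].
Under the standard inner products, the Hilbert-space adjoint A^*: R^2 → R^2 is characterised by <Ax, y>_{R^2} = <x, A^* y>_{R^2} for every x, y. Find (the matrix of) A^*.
A^* = A^T =
[[-2, -2],
 [0, -3]]

For real matrices with standard dot products, the defining identity <Ax, y> = <x, A^* y> gives (Ax)^T y = x^T (A^*) y, i.e. x^T A^T y = x^T (A^*) y. Since this holds for all x, y, we must have A^* = A^T. Therefore
A^* =
[[-2, -2],
 [0, -3]].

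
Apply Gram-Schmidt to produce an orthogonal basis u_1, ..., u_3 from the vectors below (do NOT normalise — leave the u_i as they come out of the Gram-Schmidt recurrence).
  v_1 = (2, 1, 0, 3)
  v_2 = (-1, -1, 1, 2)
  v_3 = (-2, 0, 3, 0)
Orthogonal basis:
  u_1 = (2, 1, 0, 3)
  u_2 = (-10/7, -17/14, 1, 19/14)
  u_3 = (-10/89, 125/89, 185/89, -35/89)

Apply the Gram-Schmidt recurrence
  u_1 = v_1
  u_i = v_i − Σ_{j<i} ((v_i · u_j) / (u_j · u_j)) · u_j.

Step by step this gives:
  u_1 = (2, 1, 0, 3)
  u_2 = (-10/7, -17/14, 1, 19/14)
  u_3 = (-10/89, 125/89, 185/89, -35/89)

Orthogonality check:
  u_2 · u_1 = 0 (should be 0)
  u_3 · u_1 = 0 (should be 0)
  u_3 · u_2 = 0 (should be 0)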